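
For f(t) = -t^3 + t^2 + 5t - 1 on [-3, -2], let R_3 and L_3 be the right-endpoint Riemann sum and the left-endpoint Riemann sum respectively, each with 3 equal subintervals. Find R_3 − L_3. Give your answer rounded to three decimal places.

-6.333

R_3 ≈ 6.07407.
L_3 ≈ 12.40741.
R_3 − L_3 ≈ -6.333.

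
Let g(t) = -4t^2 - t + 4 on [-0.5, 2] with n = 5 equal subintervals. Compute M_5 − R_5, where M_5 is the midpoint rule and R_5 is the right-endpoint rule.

5

M_5 = -2.5.
R_5 = -7.5.
M_5 − R_5 = 5.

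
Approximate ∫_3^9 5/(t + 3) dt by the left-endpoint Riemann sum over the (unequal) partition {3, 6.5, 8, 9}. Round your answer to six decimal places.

Subinterval widths: 3.5, 1.5, 1.
Left endpoints: 3, 6.5, 8.
f(3) = 5/6, f(6.5) = 10/19, f(8) = 5/11.
Sum = Σ Δt_i · f(t_i).
Sum ≈ 4.160686.

4.160686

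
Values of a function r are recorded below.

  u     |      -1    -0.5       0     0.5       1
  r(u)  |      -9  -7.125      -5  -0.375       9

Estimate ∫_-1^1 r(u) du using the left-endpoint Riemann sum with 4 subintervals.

Δu = 0.5.
Sum = 0.5·[(-9) + (-7.125) + (-5) + (-0.375)] = -10.75.

-10.75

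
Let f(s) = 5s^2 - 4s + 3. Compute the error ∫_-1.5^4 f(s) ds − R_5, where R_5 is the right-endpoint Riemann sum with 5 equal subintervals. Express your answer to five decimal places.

Exact integral: ∫_-1.5^4 f(s) ds ≈ 101.2916667.
R_5 = 132.55.
Error ≈ 101.2916667 − 132.55 ≈ -31.25833.

-31.25833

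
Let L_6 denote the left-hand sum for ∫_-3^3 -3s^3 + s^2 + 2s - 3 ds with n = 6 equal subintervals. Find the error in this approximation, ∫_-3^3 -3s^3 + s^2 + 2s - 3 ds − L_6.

Exact integral: ∫_-3^3 f(s) ds = 0.
L_6 = 76.
Error = 0 − 76 = -76.

-76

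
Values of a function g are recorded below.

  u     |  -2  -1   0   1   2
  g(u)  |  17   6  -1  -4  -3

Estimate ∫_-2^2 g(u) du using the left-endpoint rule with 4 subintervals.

18

Δu = 1.
Sum = 1·[17 + 6 + (-1) + (-4)] = 18.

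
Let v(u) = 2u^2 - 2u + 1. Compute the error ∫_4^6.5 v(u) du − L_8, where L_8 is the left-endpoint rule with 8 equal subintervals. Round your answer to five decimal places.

7.34049

Exact integral: ∫_4^6.5 v(u) du ≈ 116.6666667.
L_8 ≈ 109.3261719.
Error ≈ 116.6666667 − 109.3261719 ≈ 7.34049.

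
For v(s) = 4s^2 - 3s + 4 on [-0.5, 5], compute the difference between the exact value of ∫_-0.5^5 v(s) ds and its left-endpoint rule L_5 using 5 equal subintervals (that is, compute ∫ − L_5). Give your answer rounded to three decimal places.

Exact integral: ∫_-0.5^5 v(s) ds ≈ 151.70833.
L_5 = 110.77.
Error ≈ 151.70833 − 110.77 ≈ 40.938.

40.938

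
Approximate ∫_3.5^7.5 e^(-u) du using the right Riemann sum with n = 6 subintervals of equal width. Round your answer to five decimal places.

Δu = (7.5 − 3.5)/6 = 2/3.
Right endpoints: 25/6, 29/6, 5.5, 37/6, 41/6, 7.5.
f(25/6) ≈ 0.01550, f(29/6) ≈ 0.00796, f(5.5) ≈ 0.00409, f(37/6) ≈ 0.00210, f(41/6) ≈ 0.00108, f(7.5) ≈ 0.00055.
Sum = Δu · [f(25/6) + f(29/6) + f(5.5) + ...].
Sum ≈ 0.02085.

0.02085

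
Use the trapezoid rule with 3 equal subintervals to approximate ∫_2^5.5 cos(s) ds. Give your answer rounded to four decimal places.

Δs = (5.5 − 2)/3 = 7/6.
f(2) ≈ -0.4161, f(19/6) ≈ -0.9997, f(13/3) ≈ -0.3700, f(5.5) ≈ 0.7087.
T_3 = (Δs/2)·[f(s_0) + 2f(s_1) + 2f(s_2) + f(s_3)].
Sum ≈ -1.4274.

-1.4274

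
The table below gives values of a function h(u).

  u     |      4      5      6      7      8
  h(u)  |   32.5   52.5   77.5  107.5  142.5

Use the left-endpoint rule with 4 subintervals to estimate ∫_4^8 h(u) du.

Δu = 1.
Sum = 1·[32.5 + 52.5 + 77.5 + 107.5] = 270.

270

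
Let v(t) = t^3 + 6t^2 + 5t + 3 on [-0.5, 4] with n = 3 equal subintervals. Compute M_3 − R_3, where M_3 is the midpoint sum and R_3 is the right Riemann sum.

-164.3203125

M_3 = 235.6171875.
R_3 = 399.9375.
M_3 − R_3 = -164.3203125.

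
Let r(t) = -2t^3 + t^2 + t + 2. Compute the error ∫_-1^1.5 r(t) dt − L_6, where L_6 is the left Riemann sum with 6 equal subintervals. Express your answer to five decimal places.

-1.00550

Exact integral: ∫_-1^1.5 r(t) dt ≈ 5.0520833.
L_6 ≈ 6.0575810.
Error ≈ 5.0520833 − 6.0575810 ≈ -1.00550.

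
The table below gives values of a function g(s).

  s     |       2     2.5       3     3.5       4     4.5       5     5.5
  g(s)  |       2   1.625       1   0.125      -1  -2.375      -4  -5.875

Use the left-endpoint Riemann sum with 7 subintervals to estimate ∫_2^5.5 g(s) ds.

Δs = 0.5.
Sum = 0.5·[2 + 1.625 + 1 + 0.125 + (-1) + (-2.375) + (-4)] = -1.3125.

-1.3125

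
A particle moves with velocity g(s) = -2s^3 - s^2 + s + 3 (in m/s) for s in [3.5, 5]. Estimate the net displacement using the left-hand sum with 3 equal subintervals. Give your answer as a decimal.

-211.75

Δs = (5 − 3.5)/3 = 0.5.
Left endpoints: 3.5, 4, 4.5.
g(3.5) = -91.5, g(4) = -137, g(4.5) = -195.
Sum = Δs · [g(3.5) + g(4) + g(4.5)].
Sum = -211.75.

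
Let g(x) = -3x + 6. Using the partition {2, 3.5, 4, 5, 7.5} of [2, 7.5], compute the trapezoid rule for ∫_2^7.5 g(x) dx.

Subinterval widths: 1.5, 0.5, 1, 2.5.
g(2) = 0, g(3.5) = -4.5, g(4) = -6, g(5) = -9, g(7.5) = -16.5.
On each subinterval the trapezoid contributes (Δx_i/2)·[g(x_{i-1}) + g(x_i)].
Sum = -45.375.

-45.375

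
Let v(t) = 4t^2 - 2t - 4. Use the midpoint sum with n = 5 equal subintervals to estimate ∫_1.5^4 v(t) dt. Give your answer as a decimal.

56.875

Δt = (4 − 1.5)/5 = 0.5.
Midpoints: 1.75, 2.25, 2.75, 3.25, 3.75.
v(1.75) = 4.75, v(2.25) = 11.75, v(2.75) = 20.75, v(3.25) = 31.75, v(3.75) = 44.75.
Sum = Δt · [v(1.75) + v(2.25) + v(2.75) + v(3.25) + v(3.75)].
Sum = 56.875.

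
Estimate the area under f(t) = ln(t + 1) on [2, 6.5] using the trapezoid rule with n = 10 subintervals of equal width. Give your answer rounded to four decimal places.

Δt = (6.5 − 2)/10 = 0.45.
f(2) ≈ 1.0986, f(2.45) ≈ 1.2384, f(2.9) ≈ 1.3610, f(3.35) ≈ 1.4702, f(3.8) ≈ 1.5686, f(4.25) ≈ 1.6582, f(4.7) ≈ 1.7405, f(5.15) ≈ 1.8165, f(5.6) ≈ 1.8871, f(6.05) ≈ 1.9530, f(6.5) ≈ 2.0149.
T_10 = (Δt/2)·[f(t_0) + 2f(t_1) + ... + 2f(t_{9}) + f(t_10)].
Sum ≈ 7.3126.

7.3126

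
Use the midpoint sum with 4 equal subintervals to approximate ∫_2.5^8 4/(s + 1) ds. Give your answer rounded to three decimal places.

3.757

Δs = (8 − 2.5)/4 = 1.375.
Midpoints: 3.1875, 4.5625, 5.9375, 7.3125.
f(3.1875) = 64/67, f(4.5625) = 64/89, f(5.9375) = 64/111, f(7.3125) = 64/133.
Sum = Δs · [f(3.1875) + f(4.5625) + f(5.9375) + f(7.3125)].
Sum ≈ 3.757.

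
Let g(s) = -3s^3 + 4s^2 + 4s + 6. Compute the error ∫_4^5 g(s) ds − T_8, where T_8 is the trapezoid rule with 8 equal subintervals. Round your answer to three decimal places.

Exact integral: ∫_4^5 g(s) ds ≈ -171.41667.
T_8 = -171.51171875.
Error ≈ -171.41667 − (-171.51171875) ≈ 0.095.

0.095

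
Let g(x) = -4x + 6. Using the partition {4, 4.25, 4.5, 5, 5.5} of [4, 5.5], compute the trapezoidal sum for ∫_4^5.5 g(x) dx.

-19.5

Subinterval widths: 0.25, 0.25, 0.5, 0.5.
g(4) = -10, g(4.25) = -11, g(4.5) = -12, g(5) = -14, g(5.5) = -16.
On each subinterval the trapezoid contributes (Δx_i/2)·[g(x_{i-1}) + g(x_i)].
Sum = -19.5.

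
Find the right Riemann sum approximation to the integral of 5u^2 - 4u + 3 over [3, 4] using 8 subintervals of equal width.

Δu = (4 − 3)/8 = 0.125.
Right endpoints: 3.125, 3.25, 3.375, 3.5, 3.625, 3.75, 3.875, 4.
f(3.125) = 39.328125, f(3.25) = 42.8125, f(3.375) = 46.453125, f(3.5) = 50.25, f(3.625) = 54.203125, f(3.75) = 58.3125, f(3.875) = 62.578125, f(4) = 67.
Sum = Δu · [f(3.125) + f(3.25) + f(3.375) + ...].
Sum = 52.6171875.

52.6171875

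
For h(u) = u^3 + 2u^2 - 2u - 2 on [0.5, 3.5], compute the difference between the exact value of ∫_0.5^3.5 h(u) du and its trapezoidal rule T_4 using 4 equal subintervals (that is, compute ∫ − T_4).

Exact integral: ∫_0.5^3.5 h(u) du = 48.
T_4 = 50.25.
Error = 48 − 50.25 = -2.25.

-2.25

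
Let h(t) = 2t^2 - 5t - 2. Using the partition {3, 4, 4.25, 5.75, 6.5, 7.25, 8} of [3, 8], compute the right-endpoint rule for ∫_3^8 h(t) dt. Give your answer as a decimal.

Subinterval widths: 1, 0.25, 1.5, 0.75, 0.75, 0.75.
Right endpoints: 4, 4.25, 5.75, 6.5, 7.25, 8.
h(4) = 10, h(4.25) = 12.875, h(5.75) = 35.375, h(6.5) = 50, h(7.25) = 66.875, h(8) = 86.
Sum = Σ Δt_i · h(t_i).
Sum = 218.4375.

218.4375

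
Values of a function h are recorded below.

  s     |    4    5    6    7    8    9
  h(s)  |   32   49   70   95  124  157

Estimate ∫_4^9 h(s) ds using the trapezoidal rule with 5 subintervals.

Δs = 1.
T_5 = (1/2)·[32 + 2·49 + 2·70 + 2·95 + 2·124 + 157] = 432.5.

432.5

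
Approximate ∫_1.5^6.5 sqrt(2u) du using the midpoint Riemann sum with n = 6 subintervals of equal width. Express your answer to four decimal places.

13.9006

Δu = (6.5 − 1.5)/6 = 5/6.
Midpoints: 23/12, 2.75, 43/12, 53/12, 5.25, 73/12.
f(23/12) ≈ 1.9579, f(2.75) ≈ 2.3452, f(43/12) ≈ 2.6771, f(53/12) ≈ 2.9721, f(5.25) ≈ 3.2404, f(73/12) ≈ 3.4881.
Sum = Δu · [f(23/12) + f(2.75) + f(43/12) + ...].
Sum ≈ 13.9006.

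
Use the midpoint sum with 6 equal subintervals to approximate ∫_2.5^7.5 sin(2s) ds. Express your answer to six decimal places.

0.587332

Δs = (7.5 − 2.5)/6 = 5/6.
Midpoints: 35/12, 3.75, 55/12, 65/12, 6.25, 85/12.
f(35/12) ≈ -0.434832, f(3.75) ≈ 0.938000, f(55/12) ≈ 0.255255, f(65/12) ≈ -0.986868, f(6.25) ≈ -0.066322, f(85/12) ≈ 0.999565.
Sum = Δs · [f(35/12) + f(3.75) + f(55/12) + ...].
Sum ≈ 0.587332.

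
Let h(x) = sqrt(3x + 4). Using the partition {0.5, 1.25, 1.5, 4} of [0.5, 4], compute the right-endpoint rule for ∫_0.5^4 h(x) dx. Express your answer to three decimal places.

Subinterval widths: 0.75, 0.25, 2.5.
Right endpoints: 1.25, 1.5, 4.
h(1.25) ≈ 2.784, h(1.5) ≈ 2.915, h(4) ≈ 4.000.
Sum = Σ Δx_i · h(x_i).
Sum ≈ 12.817.

12.817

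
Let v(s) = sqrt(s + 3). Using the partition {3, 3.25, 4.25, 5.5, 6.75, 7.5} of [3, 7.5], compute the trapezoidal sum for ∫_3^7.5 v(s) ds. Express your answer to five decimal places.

12.87982

Subinterval widths: 0.25, 1, 1.25, 1.25, 0.75.
v(3) ≈ 2.44949, v(3.25) ≈ 2.50000, v(4.25) ≈ 2.69258, v(5.5) ≈ 2.91548, v(6.75) ≈ 3.12250, v(7.5) ≈ 3.24037.
On each subinterval the trapezoid contributes (Δs_i/2)·[v(s_{i-1}) + v(s_i)].
Sum ≈ 12.87982.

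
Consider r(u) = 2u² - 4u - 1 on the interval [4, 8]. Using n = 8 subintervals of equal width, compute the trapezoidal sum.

199

Δu = (8 − 4)/8 = 0.5.
r(4) = 15, r(4.5) = 21.5, r(5) = 29, r(5.5) = 37.5, r(6) = 47, r(6.5) = 57.5, r(7) = 69, r(7.5) = 81.5, r(8) = 95.
T_8 = (Δu/2)·[r(u_0) + 2r(u_1) + ... + 2r(u_{7}) + r(u_8)].
Sum = 199.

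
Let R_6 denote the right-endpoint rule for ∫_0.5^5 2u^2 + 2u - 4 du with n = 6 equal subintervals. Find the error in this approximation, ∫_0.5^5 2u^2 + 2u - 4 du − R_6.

-22.78125

Exact integral: ∫_0.5^5 f(u) du = 90.
R_6 = 112.78125.
Error = 90 − 112.78125 = -22.78125.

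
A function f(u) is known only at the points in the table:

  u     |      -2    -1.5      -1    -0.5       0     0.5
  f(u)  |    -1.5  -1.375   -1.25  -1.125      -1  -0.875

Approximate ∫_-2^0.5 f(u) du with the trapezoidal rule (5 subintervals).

Δu = 0.5.
T_5 = (0.5/2)·[(-1.5) + 2·(-1.375) + 2·(-1.25) + 2·(-1.125) + 2·(-1) + (-0.875)] = -2.96875.

-2.96875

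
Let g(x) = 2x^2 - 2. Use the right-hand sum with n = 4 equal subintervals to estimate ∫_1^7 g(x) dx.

Δx = (7 − 1)/4 = 1.5.
Right endpoints: 2.5, 4, 5.5, 7.
g(2.5) = 10.5, g(4) = 30, g(5.5) = 58.5, g(7) = 96.
Sum = Δx · [g(2.5) + g(4) + g(5.5) + g(7)].
Sum = 292.5.

292.5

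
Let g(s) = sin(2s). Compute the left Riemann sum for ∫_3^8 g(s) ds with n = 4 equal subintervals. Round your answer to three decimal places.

0.404

Δs = (8 − 3)/4 = 1.25.
Left endpoints: 3, 4.25, 5.5, 6.75.
g(3) ≈ -0.279, g(4.25) ≈ 0.798, g(5.5) ≈ -1.000, g(6.75) ≈ 0.804.
Sum = Δs · [g(3) + g(4.25) + g(5.5) + g(6.75)].
Sum ≈ 0.404.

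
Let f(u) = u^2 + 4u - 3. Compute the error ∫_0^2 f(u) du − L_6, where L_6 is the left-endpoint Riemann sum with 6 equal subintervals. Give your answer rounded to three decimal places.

1.963

Exact integral: ∫_0^2 f(u) du ≈ 4.66667.
L_6 ≈ 2.70370.
Error ≈ 4.66667 − 2.70370 ≈ 1.963.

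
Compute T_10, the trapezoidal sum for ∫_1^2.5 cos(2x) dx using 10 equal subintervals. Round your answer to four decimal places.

-0.9271

Δx = (2.5 − 1)/10 = 0.15.
f(1) ≈ -0.4161, f(1.15) ≈ -0.6663, f(1.3) ≈ -0.8569, f(1.45) ≈ -0.9710, f(1.6) ≈ -0.9983, f(1.75) ≈ -0.9365, f(1.9) ≈ -0.7910, f(2.05) ≈ -0.5748, f(2.2) ≈ -0.3073, f(2.35) ≈ -0.0124, f(2.5) ≈ 0.2837.
T_10 = (Δx/2)·[f(x_0) + 2f(x_1) + ... + 2f(x_{9}) + f(x_10)].
Sum ≈ -0.9271.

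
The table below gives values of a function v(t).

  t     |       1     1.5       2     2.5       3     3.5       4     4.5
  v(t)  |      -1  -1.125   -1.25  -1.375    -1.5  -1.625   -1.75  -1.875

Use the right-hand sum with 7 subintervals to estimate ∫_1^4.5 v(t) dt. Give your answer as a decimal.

Δt = 0.5.
Sum = 0.5·[(-1.125) + (-1.25) + (-1.375) + (-1.5) + (-1.625) + (-1.75) + (-1.875)] = -5.25.

-5.25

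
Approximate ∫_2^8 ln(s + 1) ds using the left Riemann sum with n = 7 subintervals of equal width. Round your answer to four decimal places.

Δs = (8 − 2)/7 = 6/7.
Left endpoints: 2, 20/7, 26/7, 32/7, 38/7, 44/7, 50/7.
f(2) ≈ 1.0986, f(20/7) ≈ 1.3499, f(26/7) ≈ 1.5506, f(32/7) ≈ 1.7177, f(38/7) ≈ 1.8608, f(44/7) ≈ 1.9859, f(50/7) ≈ 2.0971.
Sum = Δs · [f(2) + f(20/7) + f(26/7) + ...].
Sum ≈ 9.9948.

9.9948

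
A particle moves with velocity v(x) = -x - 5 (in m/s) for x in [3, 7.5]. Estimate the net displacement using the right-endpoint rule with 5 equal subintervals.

-48.15

Δx = (7.5 − 3)/5 = 0.9.
Right endpoints: 3.9, 4.8, 5.7, 6.6, 7.5.
v(3.9) = -8.9, v(4.8) = -9.8, v(5.7) = -10.7, v(6.6) = -11.6, v(7.5) = -12.5.
Sum = Δx · [v(3.9) + v(4.8) + v(5.7) + v(6.6) + v(7.5)].
Sum = -48.15.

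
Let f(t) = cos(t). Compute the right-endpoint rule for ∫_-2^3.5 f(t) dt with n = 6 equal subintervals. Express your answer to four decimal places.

Δt = (3.5 − (-2))/6 = 11/12.
Right endpoints: -13/12, -1/6, 0.75, 5/3, 31/12, 3.5.
f(-13/12) ≈ 0.4684, f(-1/6) ≈ 0.9861, f(0.75) ≈ 0.7317, f(5/3) ≈ -0.0957, f(31/12) ≈ -0.8482, f(3.5) ≈ -0.9365.
Sum = Δt · [f(-13/12) + f(-1/6) + f(0.75) + ...].
Sum ≈ 0.2804.

0.2804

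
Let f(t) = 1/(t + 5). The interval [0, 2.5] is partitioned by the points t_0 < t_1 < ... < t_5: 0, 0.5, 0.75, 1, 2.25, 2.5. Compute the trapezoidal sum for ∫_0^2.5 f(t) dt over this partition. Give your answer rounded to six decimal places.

0.406775

Subinterval widths: 0.5, 0.25, 0.25, 1.25, 0.25.
f(0) = 0.2, f(0.5) = 2/11, f(0.75) = 4/23, f(1) = 1/6, f(2.25) = 4/29, f(2.5) = 2/15.
On each subinterval the trapezoid contributes (Δt_i/2)·[f(t_{i-1}) + f(t_i)].
Sum ≈ 0.406775.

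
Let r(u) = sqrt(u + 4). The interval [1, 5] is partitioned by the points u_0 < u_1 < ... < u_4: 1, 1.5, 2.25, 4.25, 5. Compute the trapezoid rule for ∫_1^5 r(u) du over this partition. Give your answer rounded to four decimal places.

10.5367

Subinterval widths: 0.5, 0.75, 2, 0.75.
r(1) ≈ 2.2361, r(1.5) ≈ 2.3452, r(2.25) ≈ 2.5000, r(4.25) ≈ 2.8723, r(5) ≈ 3.0000.
On each subinterval the trapezoid contributes (Δu_i/2)·[r(u_{i-1}) + r(u_i)].
Sum ≈ 10.5367.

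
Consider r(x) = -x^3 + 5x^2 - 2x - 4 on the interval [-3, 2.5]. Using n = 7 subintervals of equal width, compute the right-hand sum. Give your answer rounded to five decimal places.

Δx = (2.5 − (-3))/7 = 11/14.
Right endpoints: -31/14, -10/7, -9/14, 1/7, 13/14, 12/7, 2.5.
r(-31/14) = 98237/2744, r(-10/7) = 4108/343, r(-9/14) = -1049/2744, r(1/7) = -1436/343, r(13/14) = -6439/2744, r(12/7) = 764/343, r(2.5) = 6.625.
Sum = Δx · [r(-31/14) + r(-10/7) + r(-9/14) + ...].
Sum ≈ 39.06122.

39.06122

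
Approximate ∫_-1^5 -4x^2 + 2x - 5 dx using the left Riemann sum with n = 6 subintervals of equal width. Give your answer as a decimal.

Δx = (5 − (-1))/6 = 1.
Left endpoints: -1, 0, 1, 2, 3, 4.
f(-1) = -11, f(0) = -5, f(1) = -7, f(2) = -17, f(3) = -35, f(4) = -61.
Sum = Δx · [f(-1) + f(0) + f(1) + ...].
Sum = -136.

-136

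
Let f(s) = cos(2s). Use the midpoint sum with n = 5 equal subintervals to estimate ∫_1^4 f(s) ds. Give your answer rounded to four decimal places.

Δs = (4 − 1)/5 = 0.6.
Midpoints: 1.3, 1.9, 2.5, 3.1, 3.7.
f(1.3) ≈ -0.8569, f(1.9) ≈ -0.7910, f(2.5) ≈ 0.2837, f(3.1) ≈ 0.9965, f(3.7) ≈ 0.4385.
Sum = Δs · [f(1.3) + f(1.9) + f(2.5) + f(3.1) + f(3.7)].
Sum ≈ 0.0425.

0.0425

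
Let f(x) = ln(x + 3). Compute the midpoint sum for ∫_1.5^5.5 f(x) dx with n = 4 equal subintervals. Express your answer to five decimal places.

Δx = (5.5 − 1.5)/4 = 1.
Midpoints: 2, 3, 4, 5.
f(2) ≈ 1.60944, f(3) ≈ 1.79176, f(4) ≈ 1.94591, f(5) ≈ 2.07944.
Sum = Δx · [f(2) + f(3) + f(4) + f(5)].
Sum ≈ 7.42655.

7.42655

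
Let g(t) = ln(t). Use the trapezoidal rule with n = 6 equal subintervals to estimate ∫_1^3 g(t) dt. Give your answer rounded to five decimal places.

1.28970

Δt = (3 − 1)/6 = 1/3.
g(1) ≈ 0.00000, g(4/3) ≈ 0.28768, g(5/3) ≈ 0.51083, g(2) ≈ 0.69315, g(7/3) ≈ 0.84730, g(8/3) ≈ 0.98083, g(3) ≈ 1.09861.
T_6 = (Δt/2)·[g(t_0) + 2g(t_1) + ... + 2g(t_{5}) + g(t_6)].
Sum ≈ 1.28970.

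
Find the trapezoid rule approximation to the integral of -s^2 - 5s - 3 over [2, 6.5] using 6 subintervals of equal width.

-198.421875

Δs = (6.5 − 2)/6 = 0.75.
f(2) = -17, f(2.75) = -24.3125, f(3.5) = -32.75, f(4.25) = -42.3125, f(5) = -53, f(5.75) = -64.8125, f(6.5) = -77.75.
T_6 = (Δs/2)·[f(s_0) + 2f(s_1) + ... + 2f(s_{5}) + f(s_6)].
Sum = -198.421875.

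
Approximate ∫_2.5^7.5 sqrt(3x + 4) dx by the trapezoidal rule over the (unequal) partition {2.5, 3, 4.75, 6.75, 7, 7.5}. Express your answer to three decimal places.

21.616

Subinterval widths: 0.5, 1.75, 2, 0.25, 0.5.
f(2.5) ≈ 3.391, f(3) ≈ 3.606, f(4.75) ≈ 4.272, f(6.75) ≈ 4.924, f(7) ≈ 5.000, f(7.5) ≈ 5.148.
On each subinterval the trapezoid contributes (Δx_i/2)·[f(x_{i-1}) + f(x_i)].
Sum ≈ 21.616.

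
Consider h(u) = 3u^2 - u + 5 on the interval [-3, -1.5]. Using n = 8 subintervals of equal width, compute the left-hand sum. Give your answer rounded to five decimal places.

Δu = (-1.5 − (-3))/8 = 0.1875.
Left endpoints: -3, -2.8125, -2.625, -2.4375, -2.25, -2.0625, -1.875, -1.6875.
h(-3) = 35, h(-2.8125) = 31.54296875, h(-2.625) = 28.296875, h(-2.4375) = 25.26171875, h(-2.25) = 22.4375, h(-2.0625) = 19.82421875, h(-1.875) = 17.421875, h(-1.6875) = 15.23046875.
Sum = Δu · [h(-3) + h(-2.8125) + h(-2.625) + ...].
Sum ≈ 36.56543.

36.56543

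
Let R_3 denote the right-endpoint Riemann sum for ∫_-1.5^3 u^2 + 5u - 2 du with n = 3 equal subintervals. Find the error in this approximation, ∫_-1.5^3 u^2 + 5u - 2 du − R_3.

Exact integral: ∫_-1.5^3 f(u) du = 18.
R_3 = 41.625.
Error = 18 − 41.625 = -23.625.

-23.625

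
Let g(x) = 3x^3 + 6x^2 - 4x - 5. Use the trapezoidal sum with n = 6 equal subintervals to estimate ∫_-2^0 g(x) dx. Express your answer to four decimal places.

Δx = (0 − (-2))/6 = 1/3.
g(-2) = 3, g(-5/3) = 40/9, g(-4/3) = 35/9, g(-1) = 2, g(-2/3) = -5/9, g(-1/3) = -28/9, g(0) = -5.
T_6 = (Δx/2)·[g(x_0) + 2g(x_1) + ... + 2g(x_{5}) + g(x_6)].
Sum ≈ 1.8889.

1.8889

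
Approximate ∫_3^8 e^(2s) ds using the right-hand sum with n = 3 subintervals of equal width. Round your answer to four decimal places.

15357370.5545

Δs = (8 − 3)/3 = 5/3.
Right endpoints: 14/3, 19/3, 8.
f(14/3) ≈ 11308.7646, f(19/3) ≈ 317003.0476, f(8) ≈ 8886110.5205.
Sum = Δs · [f(14/3) + f(19/3) + f(8)].
Sum ≈ 15357370.5545.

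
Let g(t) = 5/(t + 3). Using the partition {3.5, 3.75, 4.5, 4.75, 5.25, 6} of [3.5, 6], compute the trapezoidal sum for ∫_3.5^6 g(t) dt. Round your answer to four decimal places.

Subinterval widths: 0.25, 0.75, 0.25, 0.5, 0.75.
g(3.5) = 10/13, g(3.75) = 20/27, g(4.5) = 2/3, g(4.75) = 20/31, g(5.25) = 20/33, g(6) = 5/9.
On each subinterval the trapezoid contributes (Δt_i/2)·[g(t_{i-1}) + g(t_i)].
Sum ≈ 1.6289.

1.6289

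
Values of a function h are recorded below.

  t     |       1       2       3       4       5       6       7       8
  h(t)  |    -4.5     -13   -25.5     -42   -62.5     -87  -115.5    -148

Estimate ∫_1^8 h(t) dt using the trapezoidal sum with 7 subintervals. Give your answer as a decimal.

-421.75

Δt = 1.
T_7 = (1/2)·[(-4.5) + 2·(-13) + 2·(-25.5) + 2·(-42) + 2·(-62.5) + 2·(-87) + 2·(-115.5) + (-148)] = -421.75.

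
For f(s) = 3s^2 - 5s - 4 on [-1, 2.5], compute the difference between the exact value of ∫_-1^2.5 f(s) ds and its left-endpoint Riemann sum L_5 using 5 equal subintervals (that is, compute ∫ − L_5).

Exact integral: ∫_-1^2.5 f(s) ds = -10.5.
L_5 = -9.03.
Error = -10.5 − (-9.03) = -1.47.

-1.47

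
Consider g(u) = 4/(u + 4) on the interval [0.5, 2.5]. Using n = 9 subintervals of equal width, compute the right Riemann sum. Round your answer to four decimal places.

Δu = (2.5 − 0.5)/9 = 2/9.
Right endpoints: 13/18, 17/18, 7/6, 25/18, 29/18, 11/6, 37/18, 41/18, 2.5.
g(13/18) = 72/85, g(17/18) = 72/89, g(7/6) = 24/31, g(25/18) = 72/97, g(29/18) = 72/101, g(11/6) = 24/35, g(37/18) = 72/109, g(41/18) = 72/113, g(2.5) = 8/13.
Sum = Δu · [g(13/18) + g(17/18) + g(7/6) + ...].
Sum ≈ 1.4409.

1.4409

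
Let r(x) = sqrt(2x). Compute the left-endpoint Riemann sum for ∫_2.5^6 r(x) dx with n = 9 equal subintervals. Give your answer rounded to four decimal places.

9.8888

Δx = (6 − 2.5)/9 = 7/18.
Left endpoints: 2.5, 26/9, 59/18, 11/3, 73/18, 40/9, 29/6, 47/9, 101/18.
r(2.5) ≈ 2.2361, r(26/9) ≈ 2.4037, r(59/18) ≈ 2.5604, r(11/3) ≈ 2.7080, r(73/18) ≈ 2.8480, r(40/9) ≈ 2.9814, r(29/6) ≈ 3.1091, r(47/9) ≈ 3.2318, r(101/18) ≈ 3.3500.
Sum = Δx · [r(2.5) + r(26/9) + r(59/18) + ...].
Sum ≈ 9.8888.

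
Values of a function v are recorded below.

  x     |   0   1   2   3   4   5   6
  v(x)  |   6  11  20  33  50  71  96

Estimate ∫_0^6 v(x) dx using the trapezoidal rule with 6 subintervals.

Δx = 1.
T_6 = (1/2)·[6 + 2·11 + 2·20 + 2·33 + 2·50 + 2·71 + 96] = 236.

236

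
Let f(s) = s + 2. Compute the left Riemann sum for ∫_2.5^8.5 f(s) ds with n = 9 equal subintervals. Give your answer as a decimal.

Δs = (8.5 − 2.5)/9 = 2/3.
Left endpoints: 2.5, 19/6, 23/6, 4.5, 31/6, 35/6, 6.5, 43/6, 47/6.
f(2.5) = 4.5, f(19/6) = 31/6, f(23/6) = 35/6, f(4.5) = 6.5, f(31/6) = 43/6, f(35/6) = 47/6, f(6.5) = 8.5, f(43/6) = 55/6, f(47/6) = 59/6.
Sum = Δs · [f(2.5) + f(19/6) + f(23/6) + ...].
Sum = 43.

43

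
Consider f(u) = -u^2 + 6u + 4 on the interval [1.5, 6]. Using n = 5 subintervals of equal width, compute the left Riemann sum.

50.805

Δu = (6 − 1.5)/5 = 0.9.
Left endpoints: 1.5, 2.4, 3.3, 4.2, 5.1.
f(1.5) = 10.75, f(2.4) = 12.64, f(3.3) = 12.91, f(4.2) = 11.56, f(5.1) = 8.59.
Sum = Δu · [f(1.5) + f(2.4) + f(3.3) + f(4.2) + f(5.1)].
Sum = 50.805.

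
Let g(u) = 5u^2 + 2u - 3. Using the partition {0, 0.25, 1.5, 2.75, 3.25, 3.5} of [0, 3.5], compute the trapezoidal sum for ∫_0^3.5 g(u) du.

76.59375

Subinterval widths: 0.25, 1.25, 1.25, 0.5, 0.25.
g(0) = -3, g(0.25) = -2.1875, g(1.5) = 11.25, g(2.75) = 40.3125, g(3.25) = 56.3125, g(3.5) = 65.25.
On each subinterval the trapezoid contributes (Δu_i/2)·[g(u_{i-1}) + g(u_i)].
Sum = 76.59375.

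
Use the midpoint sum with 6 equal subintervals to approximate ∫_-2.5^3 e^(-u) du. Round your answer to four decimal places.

11.7181

Δu = (3 − (-2.5))/6 = 11/12.
Midpoints: -49/24, -1.125, -5/24, 17/24, 1.625, 61/24.
f(-49/24) ≈ 7.7034, f(-1.125) ≈ 3.0802, f(-5/24) ≈ 1.2316, f(17/24) ≈ 0.4925, f(1.625) ≈ 0.1969, f(61/24) ≈ 0.0787.
Sum = Δu · [f(-49/24) + f(-1.125) + f(-5/24) + ...].
Sum ≈ 11.7181.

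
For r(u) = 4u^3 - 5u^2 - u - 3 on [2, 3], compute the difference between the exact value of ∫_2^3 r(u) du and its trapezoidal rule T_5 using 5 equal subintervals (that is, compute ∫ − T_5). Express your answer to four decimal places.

-0.1667

Exact integral: ∫_2^3 r(u) du ≈ 27.833333.
T_5 = 28.
Error ≈ 27.833333 − 28 ≈ -0.1667.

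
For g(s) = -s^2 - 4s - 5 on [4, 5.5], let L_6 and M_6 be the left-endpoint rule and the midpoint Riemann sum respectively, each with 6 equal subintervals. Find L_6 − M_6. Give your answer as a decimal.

2.5078125

L_6 = -67.609375.
M_6 = -70.1171875.
L_6 − M_6 = 2.5078125.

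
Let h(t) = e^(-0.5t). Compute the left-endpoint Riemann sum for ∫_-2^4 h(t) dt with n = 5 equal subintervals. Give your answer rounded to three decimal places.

6.870

Δt = (4 − (-2))/5 = 1.2.
Left endpoints: -2, -0.8, 0.4, 1.6, 2.8.
h(-2) ≈ 2.718, h(-0.8) ≈ 1.492, h(0.4) ≈ 0.819, h(1.6) ≈ 0.449, h(2.8) ≈ 0.247.
Sum = Δt · [h(-2) + h(-0.8) + h(0.4) + h(1.6) + h(2.8)].
Sum ≈ 6.870.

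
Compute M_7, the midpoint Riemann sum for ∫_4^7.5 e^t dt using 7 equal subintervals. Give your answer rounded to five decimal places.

Δt = (7.5 − 4)/7 = 0.5.
Midpoints: 4.25, 4.75, 5.25, 5.75, 6.25, 6.75, 7.25.
f(4.25) ≈ 70.10541, f(4.75) ≈ 115.58428, f(5.25) ≈ 190.56627, f(5.75) ≈ 314.19066, f(6.25) ≈ 518.01282, f(6.75) ≈ 854.05876, f(7.25) ≈ 1408.10485.
Sum = Δt · [f(4.25) + f(4.75) + f(5.25) + ...].
Sum ≈ 1735.31153.

1735.31153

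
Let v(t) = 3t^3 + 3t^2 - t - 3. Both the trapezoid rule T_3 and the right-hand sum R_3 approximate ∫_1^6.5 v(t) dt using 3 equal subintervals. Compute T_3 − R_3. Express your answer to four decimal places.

T_3 ≈ 1687.774306.
R_3 ≈ 2548.638889.
T_3 − R_3 ≈ -860.8646.

-860.8646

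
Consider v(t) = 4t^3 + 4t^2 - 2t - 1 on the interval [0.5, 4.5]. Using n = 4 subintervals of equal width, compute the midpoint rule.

Δt = (4.5 − 0.5)/4 = 1.
Midpoints: 1, 2, 3, 4.
v(1) = 5, v(2) = 43, v(3) = 137, v(4) = 311.
Sum = Δt · [v(1) + v(2) + v(3) + v(4)].
Sum = 496.

496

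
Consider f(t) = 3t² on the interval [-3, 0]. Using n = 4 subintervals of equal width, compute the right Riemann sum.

Δt = (0 − (-3))/4 = 0.75.
Right endpoints: -2.25, -1.5, -0.75, 0.
f(-2.25) = 15.1875, f(-1.5) = 6.75, f(-0.75) = 1.6875, f(0) = 0.
Sum = Δt · [f(-2.25) + f(-1.5) + f(-0.75) + f(0)].
Sum = 17.71875.

17.71875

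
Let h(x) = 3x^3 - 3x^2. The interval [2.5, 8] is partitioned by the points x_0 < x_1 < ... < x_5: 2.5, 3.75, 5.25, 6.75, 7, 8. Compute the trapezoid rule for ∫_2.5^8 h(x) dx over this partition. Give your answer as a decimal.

2615.19140625

Subinterval widths: 1.25, 1.5, 1.5, 0.25, 1.
h(2.5) = 28.125, h(3.75) = 116.015625, h(5.25) = 351.421875, h(6.75) = 785.953125, h(7) = 882, h(8) = 1344.
On each subinterval the trapezoid contributes (Δx_i/2)·[h(x_{i-1}) + h(x_i)].
Sum = 2615.19140625.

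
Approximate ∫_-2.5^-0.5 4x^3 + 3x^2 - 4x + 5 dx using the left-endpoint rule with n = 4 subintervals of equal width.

Δx = (-0.5 − (-2.5))/4 = 0.5.
Left endpoints: -2.5, -2, -1.5, -1.
f(-2.5) = -28.75, f(-2) = -7, f(-1.5) = 4.25, f(-1) = 8.
Sum = Δx · [f(-2.5) + f(-2) + f(-1.5) + f(-1)].
Sum = -11.75.

-11.75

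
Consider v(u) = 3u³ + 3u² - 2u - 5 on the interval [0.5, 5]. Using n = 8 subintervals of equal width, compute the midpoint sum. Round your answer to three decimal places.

Δu = (5 − 0.5)/8 = 0.5625.
Midpoints: 0.78125, 1.34375, 1.90625, 2.46875, 3.03125, 3.59375, 4.15625, 4.71875.
v(0.78125) = -108165/32768, v(1.34375) = 164121/32768, v(1.90625) = 749391/32768, v(2.46875) = 1752621/32768, v(3.03125) = 3278787/32768, v(3.59375) = 5432865/32768, v(4.15625) = 8319831/32768, v(4.71875) = 12044661/32768.
Sum = Δu · [v(0.78125) + v(1.34375) + v(1.90625) + ...].
Sum ≈ 543.036.

543.036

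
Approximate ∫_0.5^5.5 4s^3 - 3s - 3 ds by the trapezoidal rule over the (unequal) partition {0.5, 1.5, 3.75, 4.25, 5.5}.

Subinterval widths: 1, 2.25, 0.5, 1.25.
f(0.5) = -4, f(1.5) = 6, f(3.75) = 196.6875, f(4.25) = 291.3125, f(5.5) = 646.
On each subinterval the trapezoid contributes (Δs_i/2)·[f(s_{i-1}) + f(s_i)].
Sum = 936.84375.

936.84375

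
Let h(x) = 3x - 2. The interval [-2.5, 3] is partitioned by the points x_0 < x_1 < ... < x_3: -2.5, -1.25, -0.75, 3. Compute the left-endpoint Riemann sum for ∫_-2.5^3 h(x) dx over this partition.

-30.6875

Subinterval widths: 1.25, 0.5, 3.75.
Left endpoints: -2.5, -1.25, -0.75.
h(-2.5) = -9.5, h(-1.25) = -5.75, h(-0.75) = -4.25.
Sum = Σ Δx_i · h(x_i).
Sum = -30.6875.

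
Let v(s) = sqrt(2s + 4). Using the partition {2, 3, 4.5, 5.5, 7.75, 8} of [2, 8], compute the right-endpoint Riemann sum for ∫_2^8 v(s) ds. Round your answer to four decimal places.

23.4974

Subinterval widths: 1, 1.5, 1, 2.25, 0.25.
Right endpoints: 3, 4.5, 5.5, 7.75, 8.
v(3) ≈ 3.1623, v(4.5) ≈ 3.6056, v(5.5) ≈ 3.8730, v(7.75) ≈ 4.4159, v(8) ≈ 4.4721.
Sum = Σ Δs_i · v(s_i).
Sum ≈ 23.4974.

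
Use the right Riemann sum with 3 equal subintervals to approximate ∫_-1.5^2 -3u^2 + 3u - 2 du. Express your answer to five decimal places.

Δu = (2 − (-1.5))/3 = 7/6.
Right endpoints: -1/3, 5/6, 2.
f(-1/3) = -10/3, f(5/6) = -19/12, f(2) = -8.
Sum = Δu · [f(-1/3) + f(5/6) + f(2)].
Sum ≈ -15.06944.

-15.06944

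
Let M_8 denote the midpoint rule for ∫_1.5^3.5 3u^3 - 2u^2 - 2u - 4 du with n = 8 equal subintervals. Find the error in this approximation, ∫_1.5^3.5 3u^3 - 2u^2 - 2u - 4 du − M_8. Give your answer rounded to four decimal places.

0.2135

Exact integral: ∫_1.5^3.5 f(u) du ≈ 64.416667.
M_8 = 64.203125.
Error ≈ 64.416667 − 64.203125 ≈ 0.2135.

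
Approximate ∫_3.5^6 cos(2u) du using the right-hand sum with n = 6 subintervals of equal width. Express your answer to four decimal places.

Δu = (6 − 3.5)/6 = 5/12.
Right endpoints: 47/12, 13/3, 4.75, 31/6, 67/12, 6.
f(47/12) ≈ 0.0206, f(13/3) ≈ -0.7261, f(4.75) ≈ -0.9972, f(31/6) ≈ -0.6149, f(67/12) ≈ 0.1703, f(6) ≈ 0.8439.
Sum = Δu · [f(47/12) + f(13/3) + f(4.75) + ...].
Sum ≈ -0.5431.

-0.5431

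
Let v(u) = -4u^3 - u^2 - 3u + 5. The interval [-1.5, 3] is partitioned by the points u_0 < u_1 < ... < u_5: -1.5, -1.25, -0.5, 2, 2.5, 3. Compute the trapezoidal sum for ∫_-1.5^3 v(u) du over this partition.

-100.3125

Subinterval widths: 0.25, 0.75, 2.5, 0.5, 0.5.
v(-1.5) = 20.75, v(-1.25) = 15, v(-0.5) = 6.75, v(2) = -37, v(2.5) = -71.25, v(3) = -121.
On each subinterval the trapezoid contributes (Δu_i/2)·[v(u_{i-1}) + v(u_i)].
Sum = -100.3125.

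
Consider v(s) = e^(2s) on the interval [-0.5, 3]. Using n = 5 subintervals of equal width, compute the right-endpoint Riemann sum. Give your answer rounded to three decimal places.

Δs = (3 − (-0.5))/5 = 0.7.
Right endpoints: 0.2, 0.9, 1.6, 2.3, 3.
v(0.2) ≈ 1.492, v(0.9) ≈ 6.050, v(1.6) ≈ 24.533, v(2.3) ≈ 99.484, v(3) ≈ 403.429.
Sum = Δs · [v(0.2) + v(0.9) + v(1.6) + v(2.3) + v(3)].
Sum ≈ 374.491.

374.491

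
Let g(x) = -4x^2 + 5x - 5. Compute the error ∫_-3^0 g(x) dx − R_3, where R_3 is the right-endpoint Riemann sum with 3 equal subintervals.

-23.5

Exact integral: ∫_-3^0 g(x) dx = -73.5.
R_3 = -50.
Error = -73.5 − (-50) = -23.5.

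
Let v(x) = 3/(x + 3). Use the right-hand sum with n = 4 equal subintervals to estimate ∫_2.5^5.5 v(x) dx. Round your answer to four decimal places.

1.2365

Δx = (5.5 − 2.5)/4 = 0.75.
Right endpoints: 3.25, 4, 4.75, 5.5.
v(3.25) = 0.48, v(4) = 3/7, v(4.75) = 12/31, v(5.5) = 6/17.
Sum = Δx · [v(3.25) + v(4) + v(4.75) + v(5.5)].
Sum ≈ 1.2365.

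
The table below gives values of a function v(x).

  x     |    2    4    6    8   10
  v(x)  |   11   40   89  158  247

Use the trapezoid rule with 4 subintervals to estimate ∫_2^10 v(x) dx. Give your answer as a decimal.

832

Δx = 2.
T_4 = (2/2)·[11 + 2·40 + 2·89 + 2·158 + 247] = 832.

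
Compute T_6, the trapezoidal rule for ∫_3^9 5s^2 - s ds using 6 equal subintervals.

1139

Δs = (9 − 3)/6 = 1.
f(3) = 42, f(4) = 76, f(5) = 120, f(6) = 174, f(7) = 238, f(8) = 312, f(9) = 396.
T_6 = (Δs/2)·[f(s_0) + 2f(s_1) + ... + 2f(s_{5}) + f(s_6)].
Sum = 1139.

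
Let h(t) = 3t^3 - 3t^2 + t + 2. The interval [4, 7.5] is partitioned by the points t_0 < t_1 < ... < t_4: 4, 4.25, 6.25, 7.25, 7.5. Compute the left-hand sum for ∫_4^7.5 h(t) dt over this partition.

Subinterval widths: 0.25, 2, 1, 0.25.
Left endpoints: 4, 4.25, 6.25, 7.25.
h(4) = 150, h(4.25) = 182.359375, h(6.25) = 623.484375, h(7.25) = 994.796875.
Sum = Σ Δt_i · h(t_i).
Sum = 1274.40234375.

1274.40234375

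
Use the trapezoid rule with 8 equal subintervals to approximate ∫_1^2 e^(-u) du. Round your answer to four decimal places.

0.2328

Δu = (2 − 1)/8 = 0.125.
f(1) ≈ 0.3679, f(1.125) ≈ 0.3247, f(1.25) ≈ 0.2865, f(1.375) ≈ 0.2528, f(1.5) ≈ 0.2231, f(1.625) ≈ 0.1969, f(1.75) ≈ 0.1738, f(1.875) ≈ 0.1534, f(2) ≈ 0.1353.
T_8 = (Δu/2)·[f(u_0) + 2f(u_1) + ... + 2f(u_{7}) + f(u_8)].
Sum ≈ 0.2328.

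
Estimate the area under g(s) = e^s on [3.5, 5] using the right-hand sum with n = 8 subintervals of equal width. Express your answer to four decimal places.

Δs = (5 − 3.5)/8 = 0.1875.
Right endpoints: 3.6875, 3.875, 4.0625, 4.25, 4.4375, 4.625, 4.8125, 5.
g(3.6875) ≈ 39.9449, g(3.875) ≈ 48.1827, g(4.0625) ≈ 58.1194, g(4.25) ≈ 70.1054, g(4.4375) ≈ 84.5633, g(4.625) ≈ 102.0028, g(4.8125) ≈ 123.0388, g(5) ≈ 148.4132.
Sum = Δs · [g(3.6875) + g(3.875) + g(4.0625) + ...].
Sum ≈ 126.4445.

126.4445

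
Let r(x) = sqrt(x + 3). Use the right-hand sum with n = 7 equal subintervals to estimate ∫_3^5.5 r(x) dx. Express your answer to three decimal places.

Δx = (5.5 − 3)/7 = 5/14.
Right endpoints: 47/14, 26/7, 57/14, 31/7, 67/14, 36/7, 5.5.
r(47/14) ≈ 2.521, r(26/7) ≈ 2.591, r(57/14) ≈ 2.659, r(31/7) ≈ 2.726, r(67/14) ≈ 2.790, r(36/7) ≈ 2.854, r(5.5) ≈ 2.915.
Sum = Δx · [r(47/14) + r(26/7) + r(57/14) + ...].
Sum ≈ 6.806.

6.806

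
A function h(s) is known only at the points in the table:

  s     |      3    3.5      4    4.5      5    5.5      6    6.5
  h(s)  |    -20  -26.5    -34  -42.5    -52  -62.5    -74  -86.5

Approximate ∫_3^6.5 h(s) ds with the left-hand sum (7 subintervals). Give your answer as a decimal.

-155.75

Δs = 0.5.
Sum = 0.5·[(-20) + (-26.5) + (-34) + (-42.5) + (-52) + (-62.5) + (-74)] = -155.75.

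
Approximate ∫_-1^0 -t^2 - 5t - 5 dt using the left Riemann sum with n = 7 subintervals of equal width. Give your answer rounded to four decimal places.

-2.5510

Δt = (0 − (-1))/7 = 1/7.
Left endpoints: -1, -6/7, -5/7, -4/7, -3/7, -2/7, -1/7.
f(-1) = -1, f(-6/7) = -71/49, f(-5/7) = -95/49, f(-4/7) = -121/49, f(-3/7) = -149/49, f(-2/7) = -179/49, f(-1/7) = -211/49.
Sum = Δt · [f(-1) + f(-6/7) + f(-5/7) + ...].
Sum ≈ -2.5510.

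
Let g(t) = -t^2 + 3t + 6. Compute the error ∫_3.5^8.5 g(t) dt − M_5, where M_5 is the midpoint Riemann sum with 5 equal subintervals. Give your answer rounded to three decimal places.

Exact integral: ∫_3.5^8.5 g(t) dt ≈ -70.41667.
M_5 = -70.
Error ≈ -70.41667 − (-70) ≈ -0.417.

-0.417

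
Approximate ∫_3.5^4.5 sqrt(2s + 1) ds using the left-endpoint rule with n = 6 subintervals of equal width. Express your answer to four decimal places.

2.9705

Δs = (4.5 − 3.5)/6 = 1/6.
Left endpoints: 3.5, 11/3, 23/6, 4, 25/6, 13/3.
f(3.5) ≈ 2.8284, f(11/3) ≈ 2.8868, f(23/6) ≈ 2.9439, f(4) ≈ 3.0000, f(25/6) ≈ 3.0551, f(13/3) ≈ 3.1091.
Sum = Δs · [f(3.5) + f(11/3) + f(23/6) + ...].
Sum ≈ 2.9705.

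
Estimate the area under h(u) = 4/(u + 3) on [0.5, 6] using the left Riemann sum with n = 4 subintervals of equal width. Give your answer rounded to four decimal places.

4.3009

Δu = (6 − 0.5)/4 = 1.375.
Left endpoints: 0.5, 1.875, 3.25, 4.625.
h(0.5) = 8/7, h(1.875) = 32/39, h(3.25) = 0.64, h(4.625) = 32/61.
Sum = Δu · [h(0.5) + h(1.875) + h(3.25) + h(4.625)].
Sum ≈ 4.3009.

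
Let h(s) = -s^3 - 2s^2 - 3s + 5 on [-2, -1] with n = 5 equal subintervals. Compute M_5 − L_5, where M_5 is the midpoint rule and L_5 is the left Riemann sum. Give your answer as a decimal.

-0.425

M_5 = 8.575.
L_5 = 9.
M_5 − L_5 = -0.425.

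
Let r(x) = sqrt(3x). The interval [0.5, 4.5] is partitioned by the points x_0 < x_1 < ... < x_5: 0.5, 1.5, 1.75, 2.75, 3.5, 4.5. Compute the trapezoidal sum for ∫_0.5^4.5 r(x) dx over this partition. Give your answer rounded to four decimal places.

Subinterval widths: 1, 0.25, 1, 0.75, 1.
r(0.5) ≈ 1.2247, r(1.5) ≈ 2.1213, r(1.75) ≈ 2.2913, r(2.75) ≈ 2.8723, r(3.5) ≈ 3.2404, r(4.5) ≈ 3.6742.
On each subinterval the trapezoid contributes (Δx_i/2)·[r(x_{i-1}) + r(x_i)].
Sum ≈ 10.5559.

10.5559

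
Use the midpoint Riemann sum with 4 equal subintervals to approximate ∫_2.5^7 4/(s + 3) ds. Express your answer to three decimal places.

Δs = (7 − 2.5)/4 = 1.125.
Midpoints: 3.0625, 4.1875, 5.3125, 6.4375.
f(3.0625) = 64/97, f(4.1875) = 64/115, f(5.3125) = 64/133, f(6.4375) = 64/151.
Sum = Δs · [f(3.0625) + f(4.1875) + f(5.3125) + f(6.4375)].
Sum ≈ 2.387.

2.387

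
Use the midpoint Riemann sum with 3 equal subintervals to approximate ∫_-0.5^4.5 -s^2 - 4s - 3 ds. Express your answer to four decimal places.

-84.2593

Δs = (4.5 − (-0.5))/3 = 5/3.
Midpoints: 1/3, 2, 11/3.
f(1/3) = -40/9, f(2) = -15, f(11/3) = -280/9.
Sum = Δs · [f(1/3) + f(2) + f(11/3)].
Sum ≈ -84.2593.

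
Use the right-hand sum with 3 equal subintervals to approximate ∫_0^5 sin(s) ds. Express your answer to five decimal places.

Δs = (5 − 0)/3 = 5/3.
Right endpoints: 5/3, 10/3, 5.
f(5/3) ≈ 0.99541, f(10/3) ≈ -0.19057, f(5) ≈ -0.95892.
Sum = Δs · [f(5/3) + f(10/3) + f(5)].
Sum ≈ -0.25681.

-0.25681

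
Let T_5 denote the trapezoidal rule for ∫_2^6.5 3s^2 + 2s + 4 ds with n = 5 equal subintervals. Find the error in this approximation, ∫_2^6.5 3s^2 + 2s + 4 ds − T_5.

-1.8225

Exact integral: ∫_2^6.5 f(s) ds = 322.875.
T_5 = 324.6975.
Error = 322.875 − 324.6975 = -1.8225.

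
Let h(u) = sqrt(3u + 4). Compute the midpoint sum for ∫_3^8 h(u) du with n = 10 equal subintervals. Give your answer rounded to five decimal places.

22.51025

Δu = (8 − 3)/10 = 0.5.
Midpoints: 3.25, 3.75, 4.25, 4.75, 5.25, 5.75, 6.25, 6.75, 7.25, 7.75.
h(3.25) ≈ 3.70810, h(3.75) ≈ 3.90512, h(4.25) ≈ 4.09268, h(4.75) ≈ 4.27200, h(5.25) ≈ 4.44410, h(5.75) ≈ 4.60977, h(6.25) ≈ 4.76970, h(6.75) ≈ 4.92443, h(7.25) ≈ 5.07445, h(7.75) ≈ 5.22015.
Sum = Δu · [h(3.25) + h(3.75) + h(4.25) + ...].
Sum ≈ 22.51025.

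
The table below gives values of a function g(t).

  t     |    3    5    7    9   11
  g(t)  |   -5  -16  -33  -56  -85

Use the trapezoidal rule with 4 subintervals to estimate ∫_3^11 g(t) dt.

-300

Δt = 2.
T_4 = (2/2)·[(-5) + 2·(-16) + 2·(-33) + 2·(-56) + (-85)] = -300.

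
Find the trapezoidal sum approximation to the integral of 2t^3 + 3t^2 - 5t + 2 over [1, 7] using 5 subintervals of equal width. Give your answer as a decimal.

Δt = (7 − 1)/5 = 1.2.
f(1) = 2, f(2.2) = 26.816, f(3.4) = 98.288, f(4.6) = 237.152, f(5.8) = 464.144, f(7) = 800.
T_5 = (Δt/2)·[f(t_0) + 2f(t_1) + ... + 2f(t_{4}) + f(t_5)].
Sum = 1472.88.

1472.88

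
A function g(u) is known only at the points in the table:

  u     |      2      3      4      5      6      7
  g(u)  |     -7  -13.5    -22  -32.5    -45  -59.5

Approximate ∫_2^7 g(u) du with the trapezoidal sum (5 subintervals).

-146.25

Δu = 1.
T_5 = (1/2)·[(-7) + 2·(-13.5) + 2·(-22) + 2·(-32.5) + 2·(-45) + (-59.5)] = -146.25.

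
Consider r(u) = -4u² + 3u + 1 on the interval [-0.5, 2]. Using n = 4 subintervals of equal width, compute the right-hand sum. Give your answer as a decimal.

Δu = (2 − (-0.5))/4 = 0.625.
Right endpoints: 0.125, 0.75, 1.375, 2.
r(0.125) = 1.3125, r(0.75) = 1, r(1.375) = -2.4375, r(2) = -9.
Sum = Δu · [r(0.125) + r(0.75) + r(1.375) + r(2)].
Sum = -5.703125.

-5.703125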